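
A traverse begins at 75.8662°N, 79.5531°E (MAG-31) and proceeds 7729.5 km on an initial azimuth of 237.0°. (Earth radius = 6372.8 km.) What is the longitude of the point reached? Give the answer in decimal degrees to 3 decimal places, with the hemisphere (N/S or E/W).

δ = d/R = 7729.5/6372.8 = 1.212889 rad
φ₂ = arcsin(sin φ₁ cos δ + cos φ₁ sin δ cos θ)
   = arcsin(0.96973·0.35031 + 0.24419·0.93663·-0.54464) = 12.42397°
λ₂ = λ₁ + atan2(sin θ sin δ cos φ₁, cos δ − sin φ₁ sin φ₂) = 26.00442°

26.004°E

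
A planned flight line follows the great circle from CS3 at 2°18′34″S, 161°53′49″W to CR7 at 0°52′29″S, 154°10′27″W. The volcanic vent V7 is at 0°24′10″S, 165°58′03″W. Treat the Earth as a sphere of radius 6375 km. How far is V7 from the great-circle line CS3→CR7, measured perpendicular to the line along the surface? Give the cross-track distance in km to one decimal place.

CS3: φ = -2.30944°, λ = -161.89694°
CR7: φ = -0.87472°, λ = -154.17417°
V7: φ = -0.40278°, λ = -165.96750°
δ₁₃ = central angle CS3→V7 = 0.078431 rad  (haversine)
θ₁₃ = bearing CS3→V7 = 295.046°,  θ₁₂ = bearing CS3→CR7 = 79.595°
dₓₜ = R·arcsin(sin δ₁₃ · sin(θ₁₃ − θ₁₂)) = 6375·arcsin(0.07835·sin(215.451°)) = -289.807 km
|dₓₜ| = 289.807 km

289.8 km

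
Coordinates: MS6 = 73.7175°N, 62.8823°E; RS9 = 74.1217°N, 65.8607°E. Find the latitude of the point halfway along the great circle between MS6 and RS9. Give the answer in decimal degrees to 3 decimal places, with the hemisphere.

Bx = cos φ₂ cos Δλ = 0.273225,  By = cos φ₂ sin Δλ = 0.014216
φₘ = atan2(sin φ₁ + sin φ₂, √((cos φ₁ + Bx)² + By²)) = 73.92475°
λₘ = λ₁ + atan2(By, cos φ₁ + Bx) = 64.35327°

73.925°N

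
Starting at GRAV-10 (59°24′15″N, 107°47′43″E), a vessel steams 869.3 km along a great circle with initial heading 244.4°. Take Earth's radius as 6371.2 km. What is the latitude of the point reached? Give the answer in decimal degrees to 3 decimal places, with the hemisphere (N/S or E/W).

55.373°N

GRAV-10: φ = +59.40417°, λ = +107.79528°
δ = d/R = 869.3/6371.2 = 0.136442 rad
φ₂ = arcsin(sin φ₁ cos δ + cos φ₁ sin δ cos θ)
   = arcsin(0.86078·0.99071 + 0.50898·0.13602·-0.43209) = 55.37268°
λ₂ = λ₁ + atan2(sin θ sin δ cos φ₁, cos δ − sin φ₁ sin φ₂) = 95.32857°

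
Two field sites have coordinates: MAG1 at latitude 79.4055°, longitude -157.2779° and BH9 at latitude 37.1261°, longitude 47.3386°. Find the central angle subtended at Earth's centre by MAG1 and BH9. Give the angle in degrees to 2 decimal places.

Δφ = -42.2794°,  Δλ = -155.3835°
a = sin²(Δφ/2) + cos φ₁ cos φ₂ sin²(Δλ/2) = 0.269993
c = 2·arcsin(√a) = 1.092785 rad = 62.6120°

62.61°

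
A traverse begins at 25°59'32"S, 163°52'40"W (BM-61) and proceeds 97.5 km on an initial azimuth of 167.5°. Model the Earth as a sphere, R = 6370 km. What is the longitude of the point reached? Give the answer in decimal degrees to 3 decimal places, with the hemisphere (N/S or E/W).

163.665°W

BM-61: φ = -25.99222°, λ = -163.87778°
δ = d/R = 97.5/6370 = 0.015306 rad
φ₂ = arcsin(sin φ₁ cos δ + cos φ₁ sin δ cos θ)
   = arcsin(-0.43825·0.99988 + 0.89885·0.01531·-0.97630) = -26.84825°
λ₂ = λ₁ + atan2(sin θ sin δ cos φ₁, cos δ − sin φ₁ sin φ₂) = -163.66504°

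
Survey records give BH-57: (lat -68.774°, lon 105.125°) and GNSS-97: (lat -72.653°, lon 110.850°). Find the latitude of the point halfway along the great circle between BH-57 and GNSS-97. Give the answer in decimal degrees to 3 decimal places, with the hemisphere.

70.736°S

Bx = cos φ₂ cos Δλ = 0.296671,  By = cos φ₂ sin Δλ = 0.029742
φₘ = atan2(sin φ₁ + sin φ₂, √((cos φ₁ + Bx)² + By²)) = -70.73558°
λₘ = λ₁ + atan2(By, cos φ₁ + Bx) = 107.71026°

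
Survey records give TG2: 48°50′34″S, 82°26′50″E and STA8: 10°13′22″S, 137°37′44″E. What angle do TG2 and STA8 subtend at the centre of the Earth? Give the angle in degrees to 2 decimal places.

59.77°

TG2: φ = -48.84278°, λ = +82.44722°
STA8: φ = -10.22278°, λ = +137.62889°
Δφ = 38.6200°,  Δλ = 55.1817°
a = sin²(Δφ/2) + cos φ₁ cos φ₂ sin²(Δλ/2) = 0.248284
c = 2·arcsin(√a) = 1.043229 rad = 59.7726°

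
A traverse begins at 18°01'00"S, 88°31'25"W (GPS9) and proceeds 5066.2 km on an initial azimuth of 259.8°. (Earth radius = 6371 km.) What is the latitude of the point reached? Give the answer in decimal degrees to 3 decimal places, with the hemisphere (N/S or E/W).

GPS9: φ = -18.01667°, λ = -88.52361°
δ = d/R = 5066.2/6371 = 0.795197 rad
φ₂ = arcsin(sin φ₁ cos δ + cos φ₁ sin δ cos θ)
   = arcsin(-0.30929·0.70014 + 0.95097·0.71400·-0.17708) = -19.68137°
λ₂ = λ₁ + atan2(sin θ sin δ cos φ₁, cos δ − sin φ₁ sin φ₂) = -136.79595°

19.681°S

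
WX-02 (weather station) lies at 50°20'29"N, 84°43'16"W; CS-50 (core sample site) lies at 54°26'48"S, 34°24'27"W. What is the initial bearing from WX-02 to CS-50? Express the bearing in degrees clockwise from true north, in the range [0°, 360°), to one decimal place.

WX-02: φ = +50.34139°, λ = -84.72111°
CS-50: φ = -54.44667°, λ = -34.40750°
Δλ = 50.3136°
y = sin Δλ · cos φ₂ = 0.447464
x = cos φ₁ sin φ₂ − sin φ₁ cos φ₂ cos Δλ = -0.805092
θ = atan2(y, x) = 150.9350° → 150.9350° (mod 360°)

150.9°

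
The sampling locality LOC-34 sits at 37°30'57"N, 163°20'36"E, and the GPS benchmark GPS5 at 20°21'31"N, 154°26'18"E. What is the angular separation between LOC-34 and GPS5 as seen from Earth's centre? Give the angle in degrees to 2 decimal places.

LOC-34: φ = +37.51583°, λ = +163.34333°
GPS5: φ = +20.35861°, λ = +154.43833°
Δφ = -17.1572°,  Δλ = -8.9050°
a = sin²(Δφ/2) + cos φ₁ cos φ₂ sin²(Δλ/2) = 0.026732
c = 2·arcsin(√a) = 0.328475 rad = 18.8202°

18.82°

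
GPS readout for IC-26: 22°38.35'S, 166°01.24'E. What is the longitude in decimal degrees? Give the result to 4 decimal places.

166.0207°E

166° + 1.24′/60 = 166 + 0.02067 = 166.0207°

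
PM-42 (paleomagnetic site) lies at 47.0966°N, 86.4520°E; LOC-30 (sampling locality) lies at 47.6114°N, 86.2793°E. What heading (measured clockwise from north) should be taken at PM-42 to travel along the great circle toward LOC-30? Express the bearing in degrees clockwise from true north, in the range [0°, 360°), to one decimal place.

347.3°

Δλ = -0.1727°
y = sin Δλ · cos φ₂ = -0.002032
x = cos φ₁ sin φ₂ − sin φ₁ cos φ₂ cos Δλ = 0.008987
θ = atan2(y, x) = -12.7406° → 347.2594° (mod 360°)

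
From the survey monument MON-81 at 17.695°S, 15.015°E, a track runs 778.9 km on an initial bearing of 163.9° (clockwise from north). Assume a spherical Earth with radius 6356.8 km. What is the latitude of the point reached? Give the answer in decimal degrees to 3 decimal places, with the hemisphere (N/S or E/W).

δ = d/R = 778.9/6356.8 = 0.122530 rad
φ₂ = arcsin(sin φ₁ cos δ + cos φ₁ sin δ cos θ)
   = arcsin(-0.30395·0.99250 + 0.95269·0.12222·-0.96078) = -24.42774°
λ₂ = λ₁ + atan2(sin θ sin δ cos φ₁, cos δ − sin φ₁ sin φ₂) = 17.14844°

24.428°S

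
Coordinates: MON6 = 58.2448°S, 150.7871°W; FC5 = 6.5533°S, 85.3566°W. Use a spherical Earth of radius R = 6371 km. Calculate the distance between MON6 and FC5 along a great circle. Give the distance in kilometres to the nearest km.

7970 km

Δφ = 51.6915°,  Δλ = 65.4305°
a = sin²(Δφ/2) + cos φ₁ cos φ₂ sin²(Δλ/2) = 0.342778
c = 2·arcsin(√a) = 1.250926 rad = 71.6728°
d = R·c = 6371 × 1.250926 = 7969.7 km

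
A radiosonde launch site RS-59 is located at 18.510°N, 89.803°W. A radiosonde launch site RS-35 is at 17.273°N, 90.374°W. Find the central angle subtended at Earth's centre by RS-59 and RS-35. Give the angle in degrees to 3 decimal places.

Δφ = -1.2370°,  Δλ = -0.5710°
a = sin²(Δφ/2) + cos φ₁ cos φ₂ sin²(Δλ/2) = 0.000139
c = 2·arcsin(√a) = 0.023581 rad = 1.3511°

1.351°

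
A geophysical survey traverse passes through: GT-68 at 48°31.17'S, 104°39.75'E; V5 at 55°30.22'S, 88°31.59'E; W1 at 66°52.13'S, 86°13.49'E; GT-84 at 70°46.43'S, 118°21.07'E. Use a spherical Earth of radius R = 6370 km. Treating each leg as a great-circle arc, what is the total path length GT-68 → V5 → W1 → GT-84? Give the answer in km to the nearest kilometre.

3957 km

GT-68: φ = -48.51950°, λ = +104.66250°
V5: φ = -55.50367°, λ = +88.52650°
W1: φ = -66.86883°, λ = +86.22483°
GT-84: φ = -70.77383°, λ = +118.35117°
GT-68→V5: c = 0.211099 rad, d = 1344.70 km
V5→W1: c = 0.199268 rad, d = 1269.34 km
W1→GT-84: c = 0.210769 rad, d = 1342.60 km
Total = 1344.70 + 1269.34 + 1342.60 = 3956.63 km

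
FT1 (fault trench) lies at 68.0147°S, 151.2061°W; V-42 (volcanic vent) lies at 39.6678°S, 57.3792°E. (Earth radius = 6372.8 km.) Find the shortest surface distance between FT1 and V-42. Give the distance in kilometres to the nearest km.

Δφ = 28.3469°,  Δλ = -151.4147°
a = sin²(Δφ/2) + cos φ₁ cos φ₂ sin²(Δλ/2) = 0.330566
c = 2·arcsin(√a) = 1.225082 rad = 70.1920°
d = R·c = 6372.8 × 1.225082 = 7807.2 km

7807 km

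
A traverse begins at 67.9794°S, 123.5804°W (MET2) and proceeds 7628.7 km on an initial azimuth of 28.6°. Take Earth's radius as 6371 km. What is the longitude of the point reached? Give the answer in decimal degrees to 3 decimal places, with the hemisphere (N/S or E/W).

δ = d/R = 7628.7/6371 = 1.197410 rad
φ₂ = arcsin(sin φ₁ cos δ + cos φ₁ sin δ cos θ)
   = arcsin(-0.92705·0.36477 + 0.37494·0.93110·0.87798) = -1.81379°
λ₂ = λ₁ + atan2(sin θ sin δ cos φ₁, cos δ − sin φ₁ sin φ₂) = -97.09740°

97.097°W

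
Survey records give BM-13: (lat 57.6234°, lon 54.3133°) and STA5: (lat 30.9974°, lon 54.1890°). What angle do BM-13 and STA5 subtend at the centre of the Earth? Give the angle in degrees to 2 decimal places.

26.63°

Δφ = -26.6260°,  Δλ = -0.1243°
a = sin²(Δφ/2) + cos φ₁ cos φ₂ sin²(Δλ/2) = 0.053025
c = 2·arcsin(√a) = 0.464714 rad = 26.6261°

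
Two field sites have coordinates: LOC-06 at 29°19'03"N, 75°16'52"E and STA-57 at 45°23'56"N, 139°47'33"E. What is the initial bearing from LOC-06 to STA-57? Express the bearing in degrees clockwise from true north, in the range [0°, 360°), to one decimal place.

53.3°

LOC-06: φ = +29.31750°, λ = +75.28111°
STA-57: φ = +45.39889°, λ = +139.79250°
Δλ = 64.5114°
y = sin Δλ · cos φ₂ = 0.633826
x = cos φ₁ sin φ₂ − sin φ₁ cos φ₂ cos Δλ = 0.472863
θ = atan2(y, x) = 53.2754° → 53.2754° (mod 360°)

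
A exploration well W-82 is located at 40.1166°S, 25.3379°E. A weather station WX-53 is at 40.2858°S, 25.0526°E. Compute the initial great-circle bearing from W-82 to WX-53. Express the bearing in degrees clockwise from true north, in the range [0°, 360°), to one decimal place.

232.1°

Δλ = -0.2853°
y = sin Δλ · cos φ₂ = -0.003798
x = cos φ₁ sin φ₂ − sin φ₁ cos φ₂ cos Δλ = -0.002959
θ = atan2(y, x) = -127.9205° → 232.0795° (mod 360°)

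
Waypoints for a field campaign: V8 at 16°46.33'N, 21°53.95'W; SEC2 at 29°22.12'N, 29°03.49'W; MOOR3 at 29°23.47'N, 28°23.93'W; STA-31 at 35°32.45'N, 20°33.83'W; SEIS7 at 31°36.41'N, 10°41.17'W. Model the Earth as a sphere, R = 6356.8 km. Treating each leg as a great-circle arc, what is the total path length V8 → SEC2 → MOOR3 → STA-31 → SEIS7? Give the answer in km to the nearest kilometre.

V8: φ = +16.77217°, λ = -21.89917°
SEC2: φ = +29.36867°, λ = -29.05817°
MOOR3: φ = +29.39117°, λ = -28.39883°
STA-31: φ = +35.54083°, λ = -20.56383°
SEIS7: φ = +31.60683°, λ = -10.68617°
V8→SEC2: c = 0.247919 rad, d = 1575.97 km
SEC2→MOOR3: c = 0.010035 rad, d = 63.79 km
MOOR3→STA-31: c = 0.157471 rad, d = 1001.01 km
STA-31→SEIS7: c = 0.159096 rad, d = 1011.34 km
Total = 1575.97 + 63.79 + 1001.01 + 1011.34 = 3652.12 km

3652 km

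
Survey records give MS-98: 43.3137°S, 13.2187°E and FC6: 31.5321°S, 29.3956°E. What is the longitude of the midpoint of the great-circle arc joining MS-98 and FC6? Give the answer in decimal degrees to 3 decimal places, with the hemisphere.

Bx = cos φ₂ cos Δλ = 0.818600,  By = cos φ₂ sin Δλ = 0.237467
φₘ = atan2(sin φ₁ + sin φ₂, √((cos φ₁ + Bx)² + By²)) = -37.69797°
λₘ = λ₁ + atan2(By, cos φ₁ + Bx) = 21.94999°

21.950°E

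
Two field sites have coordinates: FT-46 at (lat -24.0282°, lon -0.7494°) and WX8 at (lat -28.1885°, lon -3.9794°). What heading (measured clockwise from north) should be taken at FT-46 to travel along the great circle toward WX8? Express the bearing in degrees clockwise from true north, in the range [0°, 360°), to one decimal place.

214.2°

Δλ = -3.2300°
y = sin Δλ · cos φ₂ = -0.049662
x = cos φ₁ sin φ₂ − sin φ₁ cos φ₂ cos Δλ = -0.073117
θ = atan2(y, x) = -145.8154° → 214.1846° (mod 360°)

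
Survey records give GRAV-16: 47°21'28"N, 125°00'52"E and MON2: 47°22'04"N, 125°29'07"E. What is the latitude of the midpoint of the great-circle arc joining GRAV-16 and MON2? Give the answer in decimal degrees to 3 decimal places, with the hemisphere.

47.363°N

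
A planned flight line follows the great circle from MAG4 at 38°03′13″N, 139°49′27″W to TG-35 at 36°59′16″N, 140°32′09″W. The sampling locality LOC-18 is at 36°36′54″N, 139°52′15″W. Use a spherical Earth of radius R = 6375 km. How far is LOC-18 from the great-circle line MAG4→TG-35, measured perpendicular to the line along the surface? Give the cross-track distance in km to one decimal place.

71.8 km

MAG4: φ = +38.05361°, λ = -139.82417°
TG-35: φ = +36.98778°, λ = -140.53583°
LOC-18: φ = +36.61500°, λ = -139.87083°
δ₁₃ = central angle MAG4→LOC-18 = 0.025117 rad  (haversine)
θ₁₃ = bearing MAG4→LOC-18 = 181.492°,  θ₁₂ = bearing MAG4→TG-35 = 208.122°
dₓₜ = R·arcsin(sin δ₁₃ · sin(θ₁₃ − θ₁₂)) = 6375·arcsin(0.02511·sin(-26.631°)) = -71.766 km
|dₓₜ| = 71.766 km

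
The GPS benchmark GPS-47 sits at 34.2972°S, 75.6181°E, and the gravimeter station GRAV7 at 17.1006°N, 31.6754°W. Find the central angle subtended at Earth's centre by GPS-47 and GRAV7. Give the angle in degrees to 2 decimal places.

113.60°

Δφ = 51.3978°,  Δλ = -107.2935°
a = sin²(Δφ/2) + cos φ₁ cos φ₂ sin²(Δλ/2) = 0.700208
c = 2·arcsin(√a) = 1.982767 rad = 113.6042°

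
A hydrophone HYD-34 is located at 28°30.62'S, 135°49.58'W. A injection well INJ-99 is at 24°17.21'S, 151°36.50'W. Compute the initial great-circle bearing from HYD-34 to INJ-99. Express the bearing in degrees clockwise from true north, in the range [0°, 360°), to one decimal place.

HYD-34: φ = -28.51033°, λ = -135.82633°
INJ-99: φ = -24.28683°, λ = -151.60833°
Δλ = -15.7820°
y = sin Δλ · cos φ₂ = -0.247907
x = cos φ₁ sin φ₂ − sin φ₁ cos φ₂ cos Δλ = 0.057246
θ = atan2(y, x) = -76.9972° → 283.0028° (mod 360°)

283.0°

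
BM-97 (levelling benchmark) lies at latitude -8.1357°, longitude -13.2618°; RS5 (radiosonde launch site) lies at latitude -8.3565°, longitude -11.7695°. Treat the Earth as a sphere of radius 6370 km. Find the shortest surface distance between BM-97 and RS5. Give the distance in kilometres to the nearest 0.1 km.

166.0 km

Δφ = -0.2208°,  Δλ = 1.4923°
a = sin²(Δφ/2) + cos φ₁ cos φ₂ sin²(Δλ/2) = 0.000170
c = 2·arcsin(√a) = 0.026063 rad = 1.4933°
d = R·c = 6370 × 0.026063 = 166.0 km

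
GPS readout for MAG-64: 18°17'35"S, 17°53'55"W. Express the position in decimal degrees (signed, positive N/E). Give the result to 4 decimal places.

lat: 18.2931° S → -18.2931°
lon: 17.8986° W → -17.8986°

-18.2931°, -17.8986°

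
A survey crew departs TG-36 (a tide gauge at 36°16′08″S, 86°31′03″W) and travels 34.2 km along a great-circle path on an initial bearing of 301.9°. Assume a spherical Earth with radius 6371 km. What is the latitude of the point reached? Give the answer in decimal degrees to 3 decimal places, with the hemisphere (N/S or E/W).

36.106°S

TG-36: φ = -36.26889°, λ = -86.51750°
δ = d/R = 34.2/6371 = 0.005368 rad
φ₂ = arcsin(sin φ₁ cos δ + cos φ₁ sin δ cos θ)
   = arcsin(-0.59158·0.99999 + 0.80625·0.00537·0.52844) = -36.10592°
λ₂ = λ₁ + atan2(sin θ sin δ cos φ₁, cos δ − sin φ₁ sin φ₂) = -86.84069°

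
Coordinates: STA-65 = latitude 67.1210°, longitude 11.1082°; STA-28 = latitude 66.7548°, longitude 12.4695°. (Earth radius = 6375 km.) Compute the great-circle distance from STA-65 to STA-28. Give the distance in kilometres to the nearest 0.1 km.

Δφ = -0.3662°,  Δλ = 1.3613°
a = sin²(Δφ/2) + cos φ₁ cos φ₂ sin²(Δλ/2) = 0.000032
c = 2·arcsin(√a) = 0.011290 rad = 0.6469°
d = R·c = 6375 × 0.011290 = 72.0 km

72.0 km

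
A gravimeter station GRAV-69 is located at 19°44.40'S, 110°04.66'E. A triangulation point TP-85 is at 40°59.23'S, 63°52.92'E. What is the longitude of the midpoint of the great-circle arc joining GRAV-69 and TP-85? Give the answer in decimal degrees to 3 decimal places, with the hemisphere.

GRAV-69: φ = -19.74000°, λ = +110.07767°
TP-85: φ = -40.98717°, λ = +63.88200°
Bx = cos φ₂ cos Δλ = 0.522510,  By = cos φ₂ sin Δλ = -0.544786
φₘ = atan2(sin φ₁ + sin φ₂, √((cos φ₁ + Bx)² + By²)) = -32.46453°
λₘ = λ₁ + atan2(By, cos φ₁ + Bx) = 89.66309°

89.663°E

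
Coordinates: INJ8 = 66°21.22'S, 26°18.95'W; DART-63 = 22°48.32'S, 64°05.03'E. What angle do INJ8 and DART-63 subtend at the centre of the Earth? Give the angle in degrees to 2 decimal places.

69.36°

INJ8: φ = -66.35367°, λ = -26.31583°
DART-63: φ = -22.80533°, λ = +64.08383°
Δφ = 43.5483°,  Δλ = 90.3997°
a = sin²(Δφ/2) + cos φ₁ cos φ₂ sin²(Δλ/2) = 0.323761
c = 2·arcsin(√a) = 1.210578 rad = 69.3610°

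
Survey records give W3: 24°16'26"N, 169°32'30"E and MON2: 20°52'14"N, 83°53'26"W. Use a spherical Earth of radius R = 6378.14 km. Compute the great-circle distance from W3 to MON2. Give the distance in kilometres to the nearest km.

W3: φ = +24.27389°, λ = +169.54167°
MON2: φ = +20.87056°, λ = -83.89056°
Δφ = -3.4033°,  Δλ = 106.5678°
a = sin²(Δφ/2) + cos φ₁ cos φ₂ sin²(Δλ/2) = 0.548214
c = 2·arcsin(√a) = 1.667373 rad = 95.5335°
d = R·c = 6378.14 × 1.667373 = 10634.7 km

10635 km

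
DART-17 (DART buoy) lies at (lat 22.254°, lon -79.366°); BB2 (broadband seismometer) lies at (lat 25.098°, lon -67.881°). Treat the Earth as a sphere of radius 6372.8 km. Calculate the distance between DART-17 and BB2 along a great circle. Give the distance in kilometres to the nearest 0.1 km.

Δφ = 2.8440°,  Δλ = 11.4850°
a = sin²(Δφ/2) + cos φ₁ cos φ₂ sin²(Δλ/2) = 0.009007
c = 2·arcsin(√a) = 0.190095 rad = 10.8916°
d = R·c = 6372.8 × 0.190095 = 1211.4 km

1211.4 km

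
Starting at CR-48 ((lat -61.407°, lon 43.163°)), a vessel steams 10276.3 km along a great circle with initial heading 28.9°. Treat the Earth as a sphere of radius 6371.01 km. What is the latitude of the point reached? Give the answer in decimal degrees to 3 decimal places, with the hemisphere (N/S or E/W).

27.106°N

δ = d/R = 10276.3/6371.01 = 1.612978 rad
φ₂ = arcsin(sin φ₁ cos δ + cos φ₁ sin δ cos θ)
   = arcsin(-0.87804·-0.04217 + 0.47858·0.99911·0.87546) = 27.10596°
λ₂ = λ₁ + atan2(sin θ sin δ cos φ₁, cos δ − sin φ₁ sin φ₂) = 76.01222°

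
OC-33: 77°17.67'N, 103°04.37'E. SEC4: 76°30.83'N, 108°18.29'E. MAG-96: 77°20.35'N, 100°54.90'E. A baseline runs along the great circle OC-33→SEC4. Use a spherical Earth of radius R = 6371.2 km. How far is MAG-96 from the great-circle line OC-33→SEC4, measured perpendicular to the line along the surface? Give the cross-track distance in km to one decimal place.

21.8 km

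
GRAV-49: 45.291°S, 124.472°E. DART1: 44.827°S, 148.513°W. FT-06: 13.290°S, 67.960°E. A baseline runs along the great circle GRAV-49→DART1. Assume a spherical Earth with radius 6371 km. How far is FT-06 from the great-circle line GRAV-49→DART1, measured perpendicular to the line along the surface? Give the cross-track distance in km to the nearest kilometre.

1711 km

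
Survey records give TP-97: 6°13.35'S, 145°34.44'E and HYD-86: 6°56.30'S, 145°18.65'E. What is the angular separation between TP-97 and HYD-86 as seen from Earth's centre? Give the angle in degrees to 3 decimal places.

0.762°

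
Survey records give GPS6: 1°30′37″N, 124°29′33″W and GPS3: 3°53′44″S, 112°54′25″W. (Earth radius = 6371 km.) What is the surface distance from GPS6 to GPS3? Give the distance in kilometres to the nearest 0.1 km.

GPS6: φ = +1.51028°, λ = -124.49250°
GPS3: φ = -3.89556°, λ = -112.90694°
Δφ = -5.4058°,  Δλ = 11.5856°
a = sin²(Δφ/2) + cos φ₁ cos φ₂ sin²(Δλ/2) = 0.012384
c = 2·arcsin(√a) = 0.223027 rad = 12.7785°
d = R·c = 6371 × 0.223027 = 1420.9 km

1420.9 km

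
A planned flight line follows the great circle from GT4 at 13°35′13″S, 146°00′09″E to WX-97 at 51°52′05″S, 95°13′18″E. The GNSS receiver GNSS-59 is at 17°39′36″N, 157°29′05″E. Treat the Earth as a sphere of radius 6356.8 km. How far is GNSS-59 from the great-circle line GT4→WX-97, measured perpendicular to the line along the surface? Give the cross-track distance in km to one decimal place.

914.6 km

GT4: φ = -13.58694°, λ = +146.00250°
WX-97: φ = -51.86806°, λ = +95.22167°
GNSS-59: φ = +17.66000°, λ = +157.48472°
δ₁₃ = central angle GT4→GNSS-59 = 0.580109 rad  (haversine)
θ₁₃ = bearing GT4→GNSS-59 = 20.247°,  θ₁₂ = bearing GT4→WX-97 = 215.411°
dₓₜ = R·arcsin(sin δ₁₃ · sin(θ₁₃ − θ₁₂)) = 6356.8·arcsin(0.54812·sin(-195.165°)) = 914.613 km
|dₓₜ| = 914.613 km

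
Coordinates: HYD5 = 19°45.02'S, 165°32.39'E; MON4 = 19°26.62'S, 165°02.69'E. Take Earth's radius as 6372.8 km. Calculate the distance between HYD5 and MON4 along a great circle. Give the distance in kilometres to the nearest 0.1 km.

HYD5: φ = -19.75033°, λ = +165.53983°
MON4: φ = -19.44367°, λ = +165.04483°
Δφ = 0.3067°,  Δλ = -0.4950°
a = sin²(Δφ/2) + cos φ₁ cos φ₂ sin²(Δλ/2) = 0.000024
c = 2·arcsin(√a) = 0.009741 rad = 0.5581°
d = R·c = 6372.8 × 0.009741 = 62.1 km

62.1 km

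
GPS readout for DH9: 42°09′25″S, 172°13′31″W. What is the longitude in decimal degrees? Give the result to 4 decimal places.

172° + 13′/60 + 31″/3600 = 172 + 0.21667 + 0.00861 = 172.2253°

172.2253°W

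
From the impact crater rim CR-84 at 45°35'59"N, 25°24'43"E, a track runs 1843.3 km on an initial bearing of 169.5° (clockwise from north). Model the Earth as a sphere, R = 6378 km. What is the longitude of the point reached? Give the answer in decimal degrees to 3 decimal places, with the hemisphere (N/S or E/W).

28.825°E

CR-84: φ = +45.59972°, λ = +25.41194°
δ = d/R = 1843.3/6378 = 0.289009 rad
φ₂ = arcsin(sin φ₁ cos δ + cos φ₁ sin δ cos θ)
   = arcsin(0.71447·0.95853 + 0.69967·0.28500·-0.98325) = 29.25978°
λ₂ = λ₁ + atan2(sin θ sin δ cos φ₁, cos δ − sin φ₁ sin φ₂) = 28.82497°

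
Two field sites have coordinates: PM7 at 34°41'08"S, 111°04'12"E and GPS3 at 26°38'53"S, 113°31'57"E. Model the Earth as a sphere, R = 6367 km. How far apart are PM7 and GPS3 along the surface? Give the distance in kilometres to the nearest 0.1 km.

923.6 km

PM7: φ = -34.68556°, λ = +111.07000°
GPS3: φ = -26.64806°, λ = +113.53250°
Δφ = 8.0375°,  Δλ = 2.4625°
a = sin²(Δφ/2) + cos φ₁ cos φ₂ sin²(Δλ/2) = 0.005251
c = 2·arcsin(√a) = 0.145054 rad = 8.3110°
d = R·c = 6367 × 0.145054 = 923.6 km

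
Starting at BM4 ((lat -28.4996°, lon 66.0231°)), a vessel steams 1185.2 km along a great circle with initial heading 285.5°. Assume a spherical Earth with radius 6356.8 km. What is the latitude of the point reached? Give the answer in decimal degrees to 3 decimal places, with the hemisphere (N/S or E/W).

δ = d/R = 1185.2/6356.8 = 0.186446 rad
φ₂ = arcsin(sin φ₁ cos δ + cos φ₁ sin δ cos θ)
   = arcsin(-0.47715·0.98267 + 0.87882·0.18537·0.26724) = -25.17274°
λ₂ = λ₁ + atan2(sin θ sin δ cos φ₁, cos δ − sin φ₁ sin φ₂) = 54.63988°

25.173°S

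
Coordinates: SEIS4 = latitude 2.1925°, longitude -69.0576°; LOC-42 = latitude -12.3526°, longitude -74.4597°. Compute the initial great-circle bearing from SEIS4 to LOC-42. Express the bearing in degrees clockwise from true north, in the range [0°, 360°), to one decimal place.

200.1°

Δλ = -5.4021°
y = sin Δλ · cos φ₂ = -0.091965
x = cos φ₁ sin φ₂ − sin φ₁ cos φ₂ cos Δλ = -0.250976
θ = atan2(y, x) = -159.8756° → 200.1244° (mod 360°)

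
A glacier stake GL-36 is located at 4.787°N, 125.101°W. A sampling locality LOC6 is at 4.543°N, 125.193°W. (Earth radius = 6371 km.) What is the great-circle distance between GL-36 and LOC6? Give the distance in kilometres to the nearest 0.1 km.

29.0 km

Δφ = -0.2440°,  Δλ = -0.0920°
a = sin²(Δφ/2) + cos φ₁ cos φ₂ sin²(Δλ/2) = 0.000005
c = 2·arcsin(√a) = 0.004549 rad = 0.2607°
d = R·c = 6371 × 0.004549 = 29.0 km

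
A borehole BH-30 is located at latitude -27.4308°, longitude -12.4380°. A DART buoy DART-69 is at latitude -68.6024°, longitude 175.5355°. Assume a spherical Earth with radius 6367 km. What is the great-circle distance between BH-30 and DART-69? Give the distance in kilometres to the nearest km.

9311 km

Δφ = -41.1716°,  Δλ = -172.0265°
a = sin²(Δφ/2) + cos φ₁ cos φ₂ sin²(Δλ/2) = 0.445882
c = 2·arcsin(√a) = 1.462349 rad = 83.7864°
d = R·c = 6367 × 1.462349 = 9310.8 km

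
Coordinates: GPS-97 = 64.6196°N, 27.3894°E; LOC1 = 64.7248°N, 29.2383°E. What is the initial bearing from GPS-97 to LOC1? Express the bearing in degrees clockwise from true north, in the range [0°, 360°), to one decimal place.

81.6°

Δλ = 1.8489°
y = sin Δλ · cos φ₂ = 0.013776
x = cos φ₁ sin φ₂ − sin φ₁ cos φ₂ cos Δλ = 0.002037
θ = atan2(y, x) = 81.5889° → 81.5889° (mod 360°)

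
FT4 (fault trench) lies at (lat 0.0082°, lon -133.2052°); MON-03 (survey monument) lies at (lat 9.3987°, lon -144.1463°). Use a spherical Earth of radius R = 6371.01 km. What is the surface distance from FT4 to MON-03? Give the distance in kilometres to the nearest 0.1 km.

Δφ = 9.3905°,  Δλ = -10.9411°
a = sin²(Δφ/2) + cos φ₁ cos φ₂ sin²(Δλ/2) = 0.015667
c = 2·arcsin(√a) = 0.250994 rad = 14.3809°
d = R·c = 6371.01 × 0.250994 = 1599.1 km

1599.1 km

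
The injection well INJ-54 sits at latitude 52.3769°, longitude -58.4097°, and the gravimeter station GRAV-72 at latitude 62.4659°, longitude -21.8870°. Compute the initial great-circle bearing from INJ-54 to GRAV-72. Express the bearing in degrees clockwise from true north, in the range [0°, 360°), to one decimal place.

Δλ = 36.5227°
y = sin Δλ · cos φ₂ = 0.275120
x = cos φ₁ sin φ₂ − sin φ₁ cos φ₂ cos Δλ = 0.247080
θ = atan2(y, x) = 48.0735° → 48.0735° (mod 360°)

48.1°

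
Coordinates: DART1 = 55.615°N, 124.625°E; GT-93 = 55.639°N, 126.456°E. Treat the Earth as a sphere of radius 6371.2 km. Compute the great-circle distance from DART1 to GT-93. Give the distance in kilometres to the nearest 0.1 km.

Δφ = 0.0240°,  Δλ = 1.8310°
a = sin²(Δφ/2) + cos φ₁ cos φ₂ sin²(Δλ/2) = 0.000081
c = 2·arcsin(√a) = 0.018047 rad = 1.0340°
d = R·c = 6371.2 × 0.018047 = 115.0 km

115.0 km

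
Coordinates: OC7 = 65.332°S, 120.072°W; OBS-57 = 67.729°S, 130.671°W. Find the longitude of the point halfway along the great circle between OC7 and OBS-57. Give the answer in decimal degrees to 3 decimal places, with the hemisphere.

Bx = cos φ₂ cos Δλ = 0.372522,  By = cos φ₂ sin Δλ = -0.069709
φₘ = atan2(sin φ₁ + sin φ₂, √((cos φ₁ + Bx)² + By²)) = -66.61982°
λₘ = λ₁ + atan2(By, cos φ₁ + Bx) = -125.11542°

125.115°W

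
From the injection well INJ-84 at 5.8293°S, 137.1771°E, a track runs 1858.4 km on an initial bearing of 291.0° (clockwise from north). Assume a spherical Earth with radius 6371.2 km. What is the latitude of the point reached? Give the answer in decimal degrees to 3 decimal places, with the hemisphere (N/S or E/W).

δ = d/R = 1858.4/6371.2 = 0.291688 rad
φ₂ = arcsin(sin φ₁ cos δ + cos φ₁ sin δ cos θ)
   = arcsin(-0.10157·0.95776 + 0.99483·0.28757·0.35837) = 0.30067°
λ₂ = λ₁ + atan2(sin θ sin δ cos φ₁, cos δ − sin φ₁ sin φ₂) = 121.60371°

0.301°N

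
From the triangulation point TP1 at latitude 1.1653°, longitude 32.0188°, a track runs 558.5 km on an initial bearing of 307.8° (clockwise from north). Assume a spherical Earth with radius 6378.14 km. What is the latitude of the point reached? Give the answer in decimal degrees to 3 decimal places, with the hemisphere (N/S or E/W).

4.235°N

δ = d/R = 558.5/6378.14 = 0.087565 rad
φ₂ = arcsin(sin φ₁ cos δ + cos φ₁ sin δ cos θ)
   = arcsin(0.02034·0.99617 + 0.99979·0.08745·0.61291) = 4.23506°
λ₂ = λ₁ + atan2(sin θ sin δ cos φ₁, cos δ − sin φ₁ sin φ₂) = 28.04556°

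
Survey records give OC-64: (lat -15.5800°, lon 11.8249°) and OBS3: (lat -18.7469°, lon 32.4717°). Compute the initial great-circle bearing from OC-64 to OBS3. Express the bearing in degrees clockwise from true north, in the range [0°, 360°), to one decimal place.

Δλ = 20.6468°
y = sin Δλ · cos φ₂ = 0.333899
x = cos φ₁ sin φ₂ − sin φ₁ cos φ₂ cos Δλ = -0.071580
θ = atan2(y, x) = 102.0997° → 102.0997° (mod 360°)

102.1°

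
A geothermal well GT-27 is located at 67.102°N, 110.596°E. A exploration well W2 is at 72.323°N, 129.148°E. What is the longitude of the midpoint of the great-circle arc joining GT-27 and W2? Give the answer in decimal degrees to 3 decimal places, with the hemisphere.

118.718°E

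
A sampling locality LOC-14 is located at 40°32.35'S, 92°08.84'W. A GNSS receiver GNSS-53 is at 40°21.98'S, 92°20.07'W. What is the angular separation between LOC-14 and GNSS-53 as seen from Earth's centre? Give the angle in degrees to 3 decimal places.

LOC-14: φ = -40.53917°, λ = -92.14733°
GNSS-53: φ = -40.36633°, λ = -92.33450°
Δφ = 0.1728°,  Δλ = -0.1872°
a = sin²(Δφ/2) + cos φ₁ cos φ₂ sin²(Δλ/2) = 0.000004
c = 2·arcsin(√a) = 0.003909 rad = 0.2240°

0.224°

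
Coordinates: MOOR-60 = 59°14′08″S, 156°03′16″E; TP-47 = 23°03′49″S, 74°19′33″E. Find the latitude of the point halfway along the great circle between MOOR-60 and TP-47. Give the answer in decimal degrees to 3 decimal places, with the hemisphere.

MOOR-60: φ = -59.23556°, λ = +156.05444°
TP-47: φ = -23.06361°, λ = +74.32583°
Bx = cos φ₂ cos Δλ = 0.132363,  By = cos φ₂ sin Δλ = -0.910500
φₘ = atan2(sin φ₁ + sin φ₂, √((cos φ₁ + Bx)² + By²)) = -48.28640°
λₘ = λ₁ + atan2(By, cos φ₁ + Bx) = 101.32103°

48.286°S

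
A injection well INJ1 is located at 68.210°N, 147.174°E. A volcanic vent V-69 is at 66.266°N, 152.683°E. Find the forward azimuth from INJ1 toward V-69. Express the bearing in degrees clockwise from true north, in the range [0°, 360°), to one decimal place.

Δλ = 5.5090°
y = sin Δλ · cos φ₂ = 0.038640
x = cos φ₁ sin φ₂ − sin φ₁ cos φ₂ cos Δλ = -0.032196
θ = atan2(y, x) = 129.8025° → 129.8025° (mod 360°)

129.8°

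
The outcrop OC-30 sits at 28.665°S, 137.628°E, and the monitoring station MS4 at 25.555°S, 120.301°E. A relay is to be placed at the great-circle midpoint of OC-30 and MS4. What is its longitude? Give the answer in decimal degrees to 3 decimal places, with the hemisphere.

128.843°E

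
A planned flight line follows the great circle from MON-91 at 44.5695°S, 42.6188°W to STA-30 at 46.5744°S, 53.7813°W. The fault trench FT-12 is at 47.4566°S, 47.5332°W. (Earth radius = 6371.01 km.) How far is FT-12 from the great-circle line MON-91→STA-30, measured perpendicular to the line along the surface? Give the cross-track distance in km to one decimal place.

199.1 km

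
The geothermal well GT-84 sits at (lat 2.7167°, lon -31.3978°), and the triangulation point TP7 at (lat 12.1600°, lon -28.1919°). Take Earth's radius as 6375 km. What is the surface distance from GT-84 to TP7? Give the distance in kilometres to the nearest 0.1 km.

1108.5 km

Δφ = 9.4433°,  Δλ = 3.2059°
a = sin²(Δφ/2) + cos φ₁ cos φ₂ sin²(Δλ/2) = 0.007540
c = 2·arcsin(√a) = 0.173884 rad = 9.9628°
d = R·c = 6375 × 0.173884 = 1108.5 km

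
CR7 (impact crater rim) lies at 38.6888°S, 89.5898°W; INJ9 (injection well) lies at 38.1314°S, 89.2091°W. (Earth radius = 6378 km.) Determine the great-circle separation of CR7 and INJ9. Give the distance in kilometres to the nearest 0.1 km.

70.4 km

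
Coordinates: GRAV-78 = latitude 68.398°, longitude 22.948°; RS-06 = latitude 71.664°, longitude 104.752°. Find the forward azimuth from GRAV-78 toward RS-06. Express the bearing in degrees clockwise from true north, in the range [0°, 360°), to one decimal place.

45.3°

Δλ = 81.8040°
y = sin Δλ · cos φ₂ = 0.311376
x = cos φ₁ sin φ₂ − sin φ₁ cos φ₂ cos Δλ = 0.307767
θ = atan2(y, x) = 45.3339° → 45.3339° (mod 360°)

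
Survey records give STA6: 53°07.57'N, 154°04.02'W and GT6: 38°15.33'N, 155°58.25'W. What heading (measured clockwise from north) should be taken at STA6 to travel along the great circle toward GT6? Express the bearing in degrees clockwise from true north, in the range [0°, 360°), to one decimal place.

STA6: φ = +53.12617°, λ = -154.06700°
GT6: φ = +38.25550°, λ = -155.97083°
Δλ = -1.9038°
y = sin Δλ · cos φ₂ = -0.026088
x = cos φ₁ sin φ₂ − sin φ₁ cos φ₂ cos Δλ = -0.256291
θ = atan2(y, x) = -174.1879° → 185.8121° (mod 360°)

185.8°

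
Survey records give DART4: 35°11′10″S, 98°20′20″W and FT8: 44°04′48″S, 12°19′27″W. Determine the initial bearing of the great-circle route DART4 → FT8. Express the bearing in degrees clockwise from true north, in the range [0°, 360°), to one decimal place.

127.0°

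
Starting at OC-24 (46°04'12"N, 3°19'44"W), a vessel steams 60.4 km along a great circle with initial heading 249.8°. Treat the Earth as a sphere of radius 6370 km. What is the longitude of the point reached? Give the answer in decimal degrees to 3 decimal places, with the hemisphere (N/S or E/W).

OC-24: φ = +46.07000°, λ = -3.32889°
δ = d/R = 60.4/6370 = 0.009482 rad
φ₂ = arcsin(sin φ₁ cos δ + cos φ₁ sin δ cos θ)
   = arcsin(0.72019·0.99996 + 0.69378·0.00948·-0.34530) = 45.88006°
λ₂ = λ₁ + atan2(sin θ sin δ cos φ₁, cos δ − sin φ₁ sin φ₂) = -4.06128°

4.061°W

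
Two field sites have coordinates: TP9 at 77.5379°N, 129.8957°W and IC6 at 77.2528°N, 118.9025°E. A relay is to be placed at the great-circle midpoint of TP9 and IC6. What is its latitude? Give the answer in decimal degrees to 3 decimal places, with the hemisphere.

82.799°N

Bx = cos φ₂ cos Δλ = -0.079799,  By = cos φ₂ sin Δλ = -0.205715
φₘ = atan2(sin φ₁ + sin φ₂, √((cos φ₁ + Bx)² + By²)) = 82.79901°
λₘ = λ₁ + atan2(By, cos φ₁ + Bx) = 173.57242°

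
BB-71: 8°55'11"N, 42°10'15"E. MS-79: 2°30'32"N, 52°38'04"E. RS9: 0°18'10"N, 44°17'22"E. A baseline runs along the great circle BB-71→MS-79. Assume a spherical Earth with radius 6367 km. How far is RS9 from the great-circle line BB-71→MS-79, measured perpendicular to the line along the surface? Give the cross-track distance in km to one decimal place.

BB-71: φ = +8.91972°, λ = +42.17083°
MS-79: φ = +2.50889°, λ = +52.63444°
RS9: φ = +0.30278°, λ = +44.28944°
δ₁₃ = central angle BB-71→RS9 = 0.154836 rad  (haversine)
θ₁₃ = bearing BB-71→RS9 = 166.131°,  θ₁₂ = bearing BB-71→MS-79 = 121.015°
dₓₜ = R·arcsin(sin δ₁₃ · sin(θ₁₃ − θ₁₂)) = 6367·arcsin(0.15422·sin(45.116°)) = 697.109 km
|dₓₜ| = 697.109 km

697.1 km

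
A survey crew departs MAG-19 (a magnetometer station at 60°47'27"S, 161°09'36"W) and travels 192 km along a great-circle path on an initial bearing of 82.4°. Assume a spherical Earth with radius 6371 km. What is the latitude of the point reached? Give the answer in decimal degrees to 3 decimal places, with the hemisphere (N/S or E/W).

60.517°S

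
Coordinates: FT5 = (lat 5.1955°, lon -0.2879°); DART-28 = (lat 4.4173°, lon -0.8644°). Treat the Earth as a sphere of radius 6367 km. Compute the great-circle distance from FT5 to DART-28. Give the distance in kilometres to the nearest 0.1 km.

107.5 km

Δφ = -0.7782°,  Δλ = -0.5765°
a = sin²(Δφ/2) + cos φ₁ cos φ₂ sin²(Δλ/2) = 0.000071
c = 2·arcsin(√a) = 0.016882 rad = 0.9673°
d = R·c = 6367 × 0.016882 = 107.5 km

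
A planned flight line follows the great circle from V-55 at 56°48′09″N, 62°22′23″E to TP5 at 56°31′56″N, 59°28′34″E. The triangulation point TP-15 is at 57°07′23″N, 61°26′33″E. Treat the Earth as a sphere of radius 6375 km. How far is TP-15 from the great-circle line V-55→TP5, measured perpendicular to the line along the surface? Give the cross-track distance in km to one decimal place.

V-55: φ = +56.80250°, λ = +62.37306°
TP5: φ = +56.53222°, λ = +59.47611°
TP-15: φ = +57.12306°, λ = +61.44250°
δ₁₃ = central angle V-55→TP-15 = 0.010474 rad  (haversine)
θ₁₃ = bearing V-55→TP-15 = 302.676°,  θ₁₂ = bearing V-55→TP5 = 261.576°
dₓₜ = R·arcsin(sin δ₁₃ · sin(θ₁₃ − θ₁₂)) = 6375·arcsin(0.01047·sin(41.100°)) = 43.893 km
|dₓₜ| = 43.893 km

43.9 km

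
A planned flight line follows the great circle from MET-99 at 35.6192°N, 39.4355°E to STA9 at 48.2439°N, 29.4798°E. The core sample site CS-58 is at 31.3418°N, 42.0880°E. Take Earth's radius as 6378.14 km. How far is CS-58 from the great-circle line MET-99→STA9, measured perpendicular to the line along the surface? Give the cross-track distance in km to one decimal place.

8.7 km

δ₁₃ = central angle MET-99→CS-58 = 0.084039 rad  (haversine)
θ₁₃ = bearing MET-99→CS-58 = 151.909°,  θ₁₂ = bearing MET-99→STA9 = 332.839°
dₓₜ = R·arcsin(sin δ₁₃ · sin(θ₁₃ − θ₁₂)) = 6378.14·arcsin(0.08394·sin(-180.930°)) = 8.688 km
|dₓₜ| = 8.688 km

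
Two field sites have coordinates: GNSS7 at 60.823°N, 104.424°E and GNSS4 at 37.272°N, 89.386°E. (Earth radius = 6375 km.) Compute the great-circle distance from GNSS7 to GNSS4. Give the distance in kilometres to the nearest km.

2825 km

Δφ = -23.5510°,  Δλ = -15.0380°
a = sin²(Δφ/2) + cos φ₁ cos φ₂ sin²(Δλ/2) = 0.048290
c = 2·arcsin(√a) = 0.443118 rad = 25.3888°
d = R·c = 6375 × 0.443118 = 2824.9 km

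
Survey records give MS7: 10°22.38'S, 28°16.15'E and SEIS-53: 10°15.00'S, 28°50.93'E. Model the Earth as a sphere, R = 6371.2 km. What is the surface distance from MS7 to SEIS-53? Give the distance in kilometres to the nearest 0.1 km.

64.9 km

MS7: φ = -10.37300°, λ = +28.26917°
SEIS-53: φ = -10.25000°, λ = +28.84883°
Δφ = 0.1230°,  Δλ = 0.5797°
a = sin²(Δφ/2) + cos φ₁ cos φ₂ sin²(Δλ/2) = 0.000026
c = 2·arcsin(√a) = 0.010183 rad = 0.5834°
d = R·c = 6371.2 × 0.010183 = 64.9 km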